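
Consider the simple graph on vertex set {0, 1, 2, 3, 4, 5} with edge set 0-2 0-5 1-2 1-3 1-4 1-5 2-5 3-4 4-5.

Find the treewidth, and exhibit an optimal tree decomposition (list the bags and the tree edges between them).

Every bag has size at most 3, so the width is 3 − 1 = 2 and tw(G) ≤ 2. On the other hand G contains the 3-clique {0, 2, 5}. A clique must lie in a single bag of any decomposition, so no decomposition can have width below 2. Hence tw(G) = 2 exactly.

Treewidth 2.
One such decomposition:
Bags: B1 = {1, 3, 4}  B2 = {1, 4, 5}  B3 = {1, 2, 5}  B4 = {0, 2, 5}
Tree: B1–B2, B2–B3, B3–B4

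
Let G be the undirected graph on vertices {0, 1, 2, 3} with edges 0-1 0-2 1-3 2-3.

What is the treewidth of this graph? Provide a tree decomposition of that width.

Each bag holds 3 vertices, so the decomposition has width 2, which upper-bounds the treewidth. Since 3–1–0–2–3 is a cycle in G, G is not acyclic. Forests are exactly the graphs of treewidth ≤ 1, so tw(G) ≥ 2. The upper and lower bounds meet at 2, so that is the treewidth.

Treewidth 2.
One optimal decomposition is:
Bags: B1 = {0, 1, 3}  B2 = {0, 2, 3}
Tree: B1–B2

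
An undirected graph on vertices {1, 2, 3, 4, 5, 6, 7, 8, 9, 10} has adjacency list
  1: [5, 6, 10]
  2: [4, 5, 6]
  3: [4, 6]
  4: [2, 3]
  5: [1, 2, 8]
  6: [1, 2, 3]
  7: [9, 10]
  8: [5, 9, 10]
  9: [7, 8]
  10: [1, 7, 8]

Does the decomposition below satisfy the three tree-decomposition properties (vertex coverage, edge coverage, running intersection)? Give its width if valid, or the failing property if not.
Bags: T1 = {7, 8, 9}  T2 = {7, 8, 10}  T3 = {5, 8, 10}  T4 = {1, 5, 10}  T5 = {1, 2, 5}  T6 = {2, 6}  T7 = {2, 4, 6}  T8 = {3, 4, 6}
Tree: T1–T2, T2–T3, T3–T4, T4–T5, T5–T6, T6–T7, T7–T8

No — edge (1,6) lies in no bag.

A tree decomposition must satisfy three properties: every vertex lies in some bag; for every edge, both endpoints lie together in some bag; and for every vertex, the bags containing it form a connected subtree. Here edge (1,6) lies in no bag, so the decomposition is invalid.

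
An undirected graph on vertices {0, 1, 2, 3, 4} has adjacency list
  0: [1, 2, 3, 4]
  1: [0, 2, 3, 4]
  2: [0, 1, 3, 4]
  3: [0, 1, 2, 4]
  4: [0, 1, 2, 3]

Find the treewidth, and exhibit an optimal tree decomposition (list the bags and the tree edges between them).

A single bag containing all 5 vertices is trivially a valid decomposition of width 4. For the lower bound, the 5 vertices {0, 1, 2, 3, 4} are pairwise adjacent, and any tree decomposition puts a clique entirely inside one bag — forcing width ≥ 4. The upper and lower bounds meet at 4, so that is the treewidth.

Treewidth 4.
One such decomposition:
Bags: B1 = {0, 1, 2, 3, 4}
Tree: (single bag)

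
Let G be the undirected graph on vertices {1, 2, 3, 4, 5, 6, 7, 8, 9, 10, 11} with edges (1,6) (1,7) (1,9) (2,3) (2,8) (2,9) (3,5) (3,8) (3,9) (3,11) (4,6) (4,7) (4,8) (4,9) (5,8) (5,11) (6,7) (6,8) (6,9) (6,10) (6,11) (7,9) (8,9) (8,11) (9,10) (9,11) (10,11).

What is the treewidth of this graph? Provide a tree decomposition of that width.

Every bag has size at most 4, so the width is 4 − 1 = 3 and tw(G) ≤ 3. On the other hand G contains the 4-clique {2, 3, 8, 9}. A clique must lie in a single bag of any decomposition, so no decomposition can have width below 3. The upper and lower bounds meet at 3, so that is the treewidth.

Treewidth 3.
One such decomposition:
Bags: B1 = {4, 6, 8, 9}  B2 = {6, 8, 9, 11}  B3 = {3, 8, 9, 11}  B4 = {2, 3, 8, 9}  B5 = {6, 9, 10, 11}  B6 = {3, 5, 8, 11}  B7 = {4, 6, 7, 9}  B8 = {1, 6, 7, 9}
Tree: B1–B2, B2–B3, B3–B4, B2–B5, B3–B6, B1–B7, B7–B8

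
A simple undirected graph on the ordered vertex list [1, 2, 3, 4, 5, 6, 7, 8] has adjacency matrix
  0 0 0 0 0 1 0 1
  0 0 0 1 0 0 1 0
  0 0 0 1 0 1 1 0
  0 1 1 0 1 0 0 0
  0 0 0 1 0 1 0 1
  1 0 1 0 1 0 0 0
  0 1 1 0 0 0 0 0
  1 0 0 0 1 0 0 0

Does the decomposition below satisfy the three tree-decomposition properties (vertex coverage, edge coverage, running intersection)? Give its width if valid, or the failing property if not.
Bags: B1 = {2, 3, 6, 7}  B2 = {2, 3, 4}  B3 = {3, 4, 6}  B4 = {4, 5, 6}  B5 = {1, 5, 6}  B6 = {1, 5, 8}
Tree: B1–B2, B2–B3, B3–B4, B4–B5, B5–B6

A tree decomposition must satisfy three properties: every vertex lies in some bag; for every edge, both endpoints lie together in some bag; and for every vertex, the bags containing it form a connected subtree. Here bags containing vertex 6 are not connected in the tree, so the decomposition is invalid.

No — bags containing vertex 6 are not connected in the tree.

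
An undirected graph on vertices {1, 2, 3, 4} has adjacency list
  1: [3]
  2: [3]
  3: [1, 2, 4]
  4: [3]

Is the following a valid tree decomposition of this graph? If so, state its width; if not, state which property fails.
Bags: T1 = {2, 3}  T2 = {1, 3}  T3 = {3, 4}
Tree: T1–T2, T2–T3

Checking the three conditions: (i) the bags cover all of {1, 2, 3, 4}; (ii) for each edge, some bag contains both endpoints; (iii) the bags containing any fixed vertex form a subtree. All hold, so the decomposition is valid with width 2 − 1 = 1.

Yes; width 1.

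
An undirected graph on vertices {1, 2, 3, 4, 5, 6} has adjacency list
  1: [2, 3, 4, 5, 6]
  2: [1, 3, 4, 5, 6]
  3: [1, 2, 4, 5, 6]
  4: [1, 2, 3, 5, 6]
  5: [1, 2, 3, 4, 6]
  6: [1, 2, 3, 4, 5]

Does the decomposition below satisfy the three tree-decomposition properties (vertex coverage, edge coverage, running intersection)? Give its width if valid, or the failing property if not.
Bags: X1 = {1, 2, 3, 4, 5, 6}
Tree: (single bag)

Checking the three conditions: (i) the bags cover all of {1, 2, 3, 4, 5, 6}; (ii) for each edge, some bag contains both endpoints; (iii) the bags containing any fixed vertex form a subtree. All hold, so the decomposition is valid with width 6 − 1 = 5.

Yes; width 5.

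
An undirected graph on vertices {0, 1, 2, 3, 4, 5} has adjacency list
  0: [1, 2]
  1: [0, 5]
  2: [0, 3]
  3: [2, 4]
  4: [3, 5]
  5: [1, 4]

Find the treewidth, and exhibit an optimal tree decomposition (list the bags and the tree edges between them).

Each bag holds 3 vertices, so the decomposition has width 2, which upper-bounds the treewidth. Since 4–3–2–0–1–5–4 is a cycle in G, G is not acyclic. Forests are exactly the graphs of treewidth ≤ 1, so tw(G) ≥ 2. The upper and lower bounds meet at 2, so that is the treewidth.

Treewidth 2.
One such decomposition:
Bags: B1 = {2, 3, 4}  B2 = {0, 2, 4}  B3 = {0, 1, 4}  B4 = {1, 4, 5}
Tree: B1–B2, B2–B3, B3–B4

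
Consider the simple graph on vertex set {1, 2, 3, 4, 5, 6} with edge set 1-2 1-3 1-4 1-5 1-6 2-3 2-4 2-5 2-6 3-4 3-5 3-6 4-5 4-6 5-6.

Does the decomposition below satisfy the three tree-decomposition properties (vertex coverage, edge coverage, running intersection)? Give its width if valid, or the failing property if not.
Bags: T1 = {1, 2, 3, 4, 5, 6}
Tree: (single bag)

Yes; width 5.

Every vertex of G appears in some bag (union = {1, 2, 3, 4, 5, 6}); every edge is covered by a bag; and for each vertex v the set of bags containing v is connected in the bag tree. The decomposition is therefore valid. The largest bag has 6 vertices, so the width is 5.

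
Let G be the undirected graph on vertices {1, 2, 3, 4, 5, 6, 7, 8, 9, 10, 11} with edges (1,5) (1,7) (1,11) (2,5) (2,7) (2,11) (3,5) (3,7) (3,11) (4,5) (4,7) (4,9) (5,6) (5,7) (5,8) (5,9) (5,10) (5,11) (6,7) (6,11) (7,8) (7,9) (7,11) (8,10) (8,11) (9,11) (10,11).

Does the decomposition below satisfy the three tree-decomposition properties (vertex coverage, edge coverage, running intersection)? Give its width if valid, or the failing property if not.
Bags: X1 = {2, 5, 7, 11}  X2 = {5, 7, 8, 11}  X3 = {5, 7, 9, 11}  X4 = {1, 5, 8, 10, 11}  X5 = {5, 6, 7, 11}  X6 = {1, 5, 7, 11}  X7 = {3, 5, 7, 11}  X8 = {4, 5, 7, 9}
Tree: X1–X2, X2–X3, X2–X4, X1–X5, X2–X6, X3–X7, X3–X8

A tree decomposition must satisfy three properties: every vertex lies in some bag; for every edge, both endpoints lie together in some bag; and for every vertex, the bags containing it form a connected subtree. Here bags containing vertex 1 are not connected in the tree, so the decomposition is invalid.

No — bags containing vertex 1 are not connected in the tree.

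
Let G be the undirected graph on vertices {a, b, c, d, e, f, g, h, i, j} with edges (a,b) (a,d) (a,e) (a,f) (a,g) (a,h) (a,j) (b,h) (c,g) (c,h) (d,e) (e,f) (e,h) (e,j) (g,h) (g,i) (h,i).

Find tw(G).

A width-2 tree decomposition is:
Bags: B1 = {a, g, h}  B2 = {g, h, i}  B3 = {c, g, h}  B4 = {a, e, h}  B5 = {a, e, j}  B6 = {a, e, f}  B7 = {a, d, e}  B8 = {a, b, h}
Tree: B1–B2, B1–B3, B1–B4, B4–B5, B4–B6, B4–B7, B4–B8
The largest bag has 3 vertices, giving width 2; this decomposition certifies tw(G) ≤ 2. On the other hand G contains the 3-clique {c, g, h}. A clique must lie in a single bag of any decomposition, so no decomposition can have width below 2. Combining the bounds, tw(G) = 2.

2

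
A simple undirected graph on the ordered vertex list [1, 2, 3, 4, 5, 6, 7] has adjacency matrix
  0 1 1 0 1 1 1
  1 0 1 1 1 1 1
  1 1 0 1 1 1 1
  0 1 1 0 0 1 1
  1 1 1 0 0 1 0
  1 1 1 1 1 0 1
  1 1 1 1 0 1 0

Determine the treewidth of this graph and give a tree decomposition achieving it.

Every bag has size at most 5, so the width is 5 − 1 = 4 and tw(G) ≤ 4. On the other hand G contains the 5-clique {1, 2, 3, 5, 6}. A clique must lie in a single bag of any decomposition, so no decomposition can have width below 4. Combining the bounds, tw(G) = 4.

Treewidth 4.
Bags: B1 = {1, 2, 3, 6, 7}  B2 = {1, 2, 3, 5, 6}  B3 = {2, 3, 4, 6, 7}
Tree: B1–B2, B1–B3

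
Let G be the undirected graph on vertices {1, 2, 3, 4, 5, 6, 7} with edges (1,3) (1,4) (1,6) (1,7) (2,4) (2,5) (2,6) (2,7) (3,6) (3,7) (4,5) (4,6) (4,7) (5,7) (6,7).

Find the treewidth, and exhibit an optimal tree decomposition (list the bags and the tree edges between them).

Treewidth 3.
Bags: B1 = {1, 4, 6, 7}  B2 = {2, 4, 6, 7}  B3 = {1, 3, 6, 7}  B4 = {2, 4, 5, 7}
Tree: B1–B2, B1–B3, B2–B4

Each bag holds 4 vertices, so the decomposition has width 3, which upper-bounds the treewidth. On the other hand G contains the 4-clique {1, 3, 6, 7}. A clique must lie in a single bag of any decomposition, so no decomposition can have width below 3. The upper and lower bounds meet at 3, so that is the treewidth.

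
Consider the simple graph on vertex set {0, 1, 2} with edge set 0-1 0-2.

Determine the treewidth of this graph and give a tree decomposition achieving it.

Treewidth 1.
Bags: B1 = {0, 1}  B2 = {0, 2}
Tree: B1–B2

Every bag has size at most 2, so the width is 2 − 1 = 1 and tw(G) ≤ 1. Any graph with an edge has treewidth ≥ 1, and G has the edge 0–1. Therefore the treewidth is 1.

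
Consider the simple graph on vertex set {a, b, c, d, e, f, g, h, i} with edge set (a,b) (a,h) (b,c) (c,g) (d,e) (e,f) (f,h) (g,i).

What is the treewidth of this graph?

1

A width-1 tree decomposition is:
Bags: B1 = {d, e}  B2 = {e, f}  B3 = {f, h}  B4 = {a, h}  B5 = {a, b}  B6 = {b, c}  B7 = {c, g}  B8 = {g, i}
Tree: B1–B2, B2–B3, B3–B4, B4–B5, B5–B6, B6–B7, B7–B8
Every bag has size at most 2, so the width is 2 − 1 = 1 and tw(G) ≤ 1. Any graph with an edge has treewidth ≥ 1, and G has the edge d–e. Therefore the treewidth is 1.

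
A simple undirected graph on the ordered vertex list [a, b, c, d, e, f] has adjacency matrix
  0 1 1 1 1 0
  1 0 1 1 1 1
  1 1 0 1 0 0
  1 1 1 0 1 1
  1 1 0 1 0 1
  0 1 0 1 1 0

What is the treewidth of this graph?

3

A width-3 tree decomposition is:
Bags: B1 = {a, b, d, e}  B2 = {a, b, c, d}  B3 = {b, d, e, f}
Tree: B1–B2, B1–B3
Every bag has size at most 4, so the width is 4 − 1 = 3 and tw(G) ≤ 3. Conversely, {b, d, e, f} is a clique of size 4, and the vertices of any clique must share a bag in every tree decomposition; so some bag has ≥ 4 vertices and tw(G) ≥ 3. Combining the bounds, tw(G) = 3.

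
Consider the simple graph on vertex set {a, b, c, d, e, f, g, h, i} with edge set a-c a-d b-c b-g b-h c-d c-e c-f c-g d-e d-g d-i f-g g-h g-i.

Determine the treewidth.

2

A width-2 tree decomposition is:
Bags: B1 = {c, d, g}  B2 = {c, d, e}  B3 = {c, f, g}  B4 = {d, g, i}  B5 = {b, c, g}  B6 = {a, c, d}  B7 = {b, g, h}
Tree: B1–B2, B1–B3, B1–B4, B3–B5, B1–B6, B5–B7
Every bag has size at most 3, so the width is 3 − 1 = 2 and tw(G) ≤ 2. For the lower bound, the 3 vertices {b, g, h} are pairwise adjacent, and any tree decomposition puts a clique entirely inside one bag — forcing width ≥ 2. Combining the bounds, tw(G) = 2.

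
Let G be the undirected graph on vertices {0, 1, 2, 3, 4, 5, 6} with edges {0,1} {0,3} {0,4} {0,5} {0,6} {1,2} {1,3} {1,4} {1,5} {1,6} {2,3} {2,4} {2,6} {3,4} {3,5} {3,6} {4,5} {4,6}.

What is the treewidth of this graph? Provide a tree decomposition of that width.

Each bag holds 5 vertices, so the decomposition has width 4, which upper-bounds the treewidth. On the other hand G contains the 5-clique {0, 1, 3, 4, 5}. A clique must lie in a single bag of any decomposition, so no decomposition can have width below 4. Hence tw(G) = 4 exactly.

Treewidth 4.
One optimal decomposition is:
Bags: B1 = {0, 1, 3, 4, 5}  B2 = {0, 1, 3, 4, 6}  B3 = {1, 2, 3, 4, 6}
Tree: B1–B2, B2–B3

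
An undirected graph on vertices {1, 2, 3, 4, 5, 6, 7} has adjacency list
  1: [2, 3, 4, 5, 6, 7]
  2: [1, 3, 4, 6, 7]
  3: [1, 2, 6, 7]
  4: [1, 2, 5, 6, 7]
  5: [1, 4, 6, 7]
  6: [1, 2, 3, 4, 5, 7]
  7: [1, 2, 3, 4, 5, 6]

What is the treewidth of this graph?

4

A width-4 tree decomposition is:
Bags: B1 = {1, 2, 4, 6, 7}  B2 = {1, 2, 3, 6, 7}  B3 = {1, 4, 5, 6, 7}
Tree: B1–B2, B1–B3
The largest bag has 5 vertices, giving width 4; this decomposition certifies tw(G) ≤ 4. Conversely, {1, 2, 3, 6, 7} is a clique of size 5, and the vertices of any clique must share a bag in every tree decomposition; so some bag has ≥ 5 vertices and tw(G) ≥ 4. Combining the bounds, tw(G) = 4.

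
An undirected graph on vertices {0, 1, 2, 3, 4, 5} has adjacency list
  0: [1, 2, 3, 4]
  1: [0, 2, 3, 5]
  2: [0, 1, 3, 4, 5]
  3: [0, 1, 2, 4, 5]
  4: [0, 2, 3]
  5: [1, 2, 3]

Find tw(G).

A width-3 tree decomposition is:
Bags: B1 = {0, 1, 2, 3}  B2 = {0, 2, 3, 4}  B3 = {1, 2, 3, 5}
Tree: B1–B2, B1–B3
The largest bag has 4 vertices, giving width 3; this decomposition certifies tw(G) ≤ 3. For the lower bound, the 4 vertices {0, 1, 2, 3} are pairwise adjacent, and any tree decomposition puts a clique entirely inside one bag — forcing width ≥ 3. Hence tw(G) = 3 exactly.

3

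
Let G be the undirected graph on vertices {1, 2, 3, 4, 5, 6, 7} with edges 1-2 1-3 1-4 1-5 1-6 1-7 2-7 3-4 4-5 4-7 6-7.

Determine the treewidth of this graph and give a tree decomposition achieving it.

The largest bag has 3 vertices, giving width 2; this decomposition certifies tw(G) ≤ 2. For the lower bound, the 3 vertices {1, 2, 7} are pairwise adjacent, and any tree decomposition puts a clique entirely inside one bag — forcing width ≥ 2. Therefore the treewidth is 2.

Treewidth 2.
One such decomposition:
Bags: B1 = {1, 4, 7}  B2 = {1, 3, 4}  B3 = {1, 6, 7}  B4 = {1, 2, 7}  B5 = {1, 4, 5}
Tree: B1–B2, B1–B3, B1–B4, B1–B5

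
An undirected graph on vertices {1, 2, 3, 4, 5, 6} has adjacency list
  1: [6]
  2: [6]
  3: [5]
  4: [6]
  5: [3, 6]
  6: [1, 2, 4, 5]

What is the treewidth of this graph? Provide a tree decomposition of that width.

Treewidth 1.
One optimal decomposition is:
Bags: B1 = {2, 6}  B2 = {4, 6}  B3 = {5, 6}  B4 = {1, 6}  B5 = {3, 5}
Tree: B1–B2, B2–B3, B2–B4, B3–B5

Every bag has size at most 2, so the width is 2 − 1 = 1 and tw(G) ≤ 1. G has an edge, so its treewidth is at least 1. The upper and lower bounds meet at 1, so that is the treewidth.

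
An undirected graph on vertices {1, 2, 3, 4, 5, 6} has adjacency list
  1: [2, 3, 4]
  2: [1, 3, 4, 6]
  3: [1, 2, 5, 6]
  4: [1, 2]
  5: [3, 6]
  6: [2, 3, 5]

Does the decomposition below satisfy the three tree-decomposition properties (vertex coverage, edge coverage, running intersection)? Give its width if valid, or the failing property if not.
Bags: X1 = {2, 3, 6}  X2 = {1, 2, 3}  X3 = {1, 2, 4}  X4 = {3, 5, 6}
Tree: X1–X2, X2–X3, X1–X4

Vertex coverage: the bags together contain {1, 2, 3, 4, 5, 6}, the full vertex set. Edge coverage: each edge of G has both endpoints in at least one bag. Running intersection: for every vertex, the bags containing it form a connected subtree. All three properties hold, so this is a valid tree decomposition of width max|bag| − 1 = 2, and hence tw(G) ≤ 2.

Yes; width 2.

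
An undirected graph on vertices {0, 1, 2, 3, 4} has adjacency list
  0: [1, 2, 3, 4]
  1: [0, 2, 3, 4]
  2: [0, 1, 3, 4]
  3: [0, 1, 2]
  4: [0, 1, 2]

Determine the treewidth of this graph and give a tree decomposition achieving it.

The largest bag has 4 vertices, giving width 3; this decomposition certifies tw(G) ≤ 3. Conversely, {0, 1, 2, 3} is a clique of size 4, and the vertices of any clique must share a bag in every tree decomposition; so some bag has ≥ 4 vertices and tw(G) ≥ 3. Therefore the treewidth is 3.

Treewidth 3.
One optimal decomposition is:
Bags: B1 = {0, 1, 2, 4}  B2 = {0, 1, 2, 3}
Tree: B1–B2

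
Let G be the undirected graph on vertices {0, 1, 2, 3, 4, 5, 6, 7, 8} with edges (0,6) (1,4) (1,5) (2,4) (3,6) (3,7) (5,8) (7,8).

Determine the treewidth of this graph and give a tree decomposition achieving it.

The largest bag has 2 vertices, giving width 1; this decomposition certifies tw(G) ≤ 1. Any graph with an edge has treewidth ≥ 1, and G has the edge 0–6. Hence tw(G) = 1 exactly.

Treewidth 1.
One such decomposition:
Bags: B1 = {0, 6}  B2 = {3, 6}  B3 = {3, 7}  B4 = {7, 8}  B5 = {5, 8}  B6 = {1, 5}  B7 = {1, 4}  B8 = {2, 4}
Tree: B1–B2, B2–B3, B3–B4, B4–B5, B5–B6, B6–B7, B7–B8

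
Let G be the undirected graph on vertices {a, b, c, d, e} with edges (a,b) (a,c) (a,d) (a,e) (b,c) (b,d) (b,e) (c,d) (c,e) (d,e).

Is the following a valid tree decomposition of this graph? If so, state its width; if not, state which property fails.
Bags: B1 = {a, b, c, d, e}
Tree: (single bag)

Yes; width 4.

Every vertex of G appears in some bag (union = {a, b, c, d, e}); every edge is covered by a bag; and for each vertex v the set of bags containing v is connected in the bag tree. The decomposition is therefore valid. The largest bag has 5 vertices, so the width is 4.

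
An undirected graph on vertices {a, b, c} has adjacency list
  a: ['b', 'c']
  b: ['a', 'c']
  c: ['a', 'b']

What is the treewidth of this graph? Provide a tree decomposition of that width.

Treewidth 2.
Bags: B1 = {a, b, c}
Tree: (single bag)

With just one bag of size 3, the width is 3 − 1 = 2, so tw(G) ≤ 2. For the lower bound, the 3 vertices {a, b, c} are pairwise adjacent, and any tree decomposition puts a clique entirely inside one bag — forcing width ≥ 2. Hence tw(G) = 2 exactly.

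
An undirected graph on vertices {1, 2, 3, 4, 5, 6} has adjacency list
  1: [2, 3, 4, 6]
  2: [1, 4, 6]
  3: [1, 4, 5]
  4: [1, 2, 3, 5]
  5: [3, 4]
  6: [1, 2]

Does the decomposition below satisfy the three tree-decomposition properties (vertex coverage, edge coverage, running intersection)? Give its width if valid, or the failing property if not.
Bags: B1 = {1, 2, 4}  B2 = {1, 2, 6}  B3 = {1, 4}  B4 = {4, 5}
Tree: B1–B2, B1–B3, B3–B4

A tree decomposition must satisfy three properties: every vertex lies in some bag; for every edge, both endpoints lie together in some bag; and for every vertex, the bags containing it form a connected subtree. Here vertex 3 appears in no bag, so the decomposition is invalid.

No — vertex 3 appears in no bag.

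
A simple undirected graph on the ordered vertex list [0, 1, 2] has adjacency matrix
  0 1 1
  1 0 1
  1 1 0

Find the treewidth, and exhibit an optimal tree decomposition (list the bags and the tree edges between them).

With just one bag of size 3, the width is 3 − 1 = 2, so tw(G) ≤ 2. On the other hand G contains the 3-clique {0, 1, 2}. A clique must lie in a single bag of any decomposition, so no decomposition can have width below 2. Hence tw(G) = 2 exactly.

Treewidth 2.
One optimal decomposition is:
Bags: B1 = {0, 1, 2}
Tree: (single bag)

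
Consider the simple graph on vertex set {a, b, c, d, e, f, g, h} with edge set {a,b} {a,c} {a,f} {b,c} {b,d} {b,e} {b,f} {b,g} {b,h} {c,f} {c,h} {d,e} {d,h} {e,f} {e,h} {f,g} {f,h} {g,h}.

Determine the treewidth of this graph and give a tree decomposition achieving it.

Treewidth 3.
One optimal decomposition is:
Bags: B1 = {b, e, f, h}  B2 = {b, f, g, h}  B3 = {b, d, e, h}  B4 = {b, c, f, h}  B5 = {a, b, c, f}
Tree: B1–B2, B1–B3, B2–B4, B4–B5

Each bag holds 4 vertices, so the decomposition has width 3, which upper-bounds the treewidth. Conversely, {b, d, e, h} is a clique of size 4, and the vertices of any clique must share a bag in every tree decomposition; so some bag has ≥ 4 vertices and tw(G) ≥ 3. Hence tw(G) = 3 exactly.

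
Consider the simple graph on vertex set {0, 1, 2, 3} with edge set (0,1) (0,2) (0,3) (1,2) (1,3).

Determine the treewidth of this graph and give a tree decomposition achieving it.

Treewidth 2.
Bags: B1 = {0, 1, 2}  B2 = {0, 1, 3}
Tree: B1–B2

Each bag holds 3 vertices, so the decomposition has width 2, which upper-bounds the treewidth. For the lower bound, the 3 vertices {0, 1, 2} are pairwise adjacent, and any tree decomposition puts a clique entirely inside one bag — forcing width ≥ 2. Combining the bounds, tw(G) = 2.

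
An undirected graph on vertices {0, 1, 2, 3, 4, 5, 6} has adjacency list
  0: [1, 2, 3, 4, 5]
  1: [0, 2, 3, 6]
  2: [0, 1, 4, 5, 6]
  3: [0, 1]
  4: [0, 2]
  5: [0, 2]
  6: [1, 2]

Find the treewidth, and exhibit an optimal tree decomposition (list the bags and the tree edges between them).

Treewidth 2.
One such decomposition:
Bags: B1 = {0, 1, 2}  B2 = {0, 1, 3}  B3 = {0, 2, 5}  B4 = {1, 2, 6}  B5 = {0, 2, 4}
Tree: B1–B2, B1–B3, B1–B4, B3–B5

Each bag holds 3 vertices, so the decomposition has width 2, which upper-bounds the treewidth. Conversely, {0, 1, 2} is a clique of size 3, and the vertices of any clique must share a bag in every tree decomposition; so some bag has ≥ 3 vertices and tw(G) ≥ 2. Combining the bounds, tw(G) = 2.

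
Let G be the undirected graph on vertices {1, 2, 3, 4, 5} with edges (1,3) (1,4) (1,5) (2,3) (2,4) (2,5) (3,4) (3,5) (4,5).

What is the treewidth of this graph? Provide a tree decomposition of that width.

The largest bag has 4 vertices, giving width 3; this decomposition certifies tw(G) ≤ 3. For the lower bound, the 4 vertices {1, 3, 4, 5} are pairwise adjacent, and any tree decomposition puts a clique entirely inside one bag — forcing width ≥ 3. Hence tw(G) = 3 exactly.

Treewidth 3.
One optimal decomposition is:
Bags: B1 = {2, 3, 4, 5}  B2 = {1, 3, 4, 5}
Tree: B1–B2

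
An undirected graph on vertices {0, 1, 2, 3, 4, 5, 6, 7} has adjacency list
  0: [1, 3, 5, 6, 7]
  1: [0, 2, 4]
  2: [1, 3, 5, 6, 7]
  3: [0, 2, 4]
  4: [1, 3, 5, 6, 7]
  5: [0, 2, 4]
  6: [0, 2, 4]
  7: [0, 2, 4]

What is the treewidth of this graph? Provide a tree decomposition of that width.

Every bag has size at most 4, so the width is 4 − 1 = 3 and tw(G) ≤ 3. For the lower bound: the 4 vertex sets {2,6}, {3,4}, {0}, {5} are disjoint, each induces a connected subgraph, and every pair is joined by at least one edge of G. Contracting each set to a single vertex therefore yields K_{4} as a minor, and since treewidth is minor-monotone, tw(G) ≥ tw(K_{4}) = 3. Therefore the treewidth is 3.

Treewidth 3.
One optimal decomposition is:
Bags: B1 = {0, 2, 4, 6}  B2 = {0, 2, 3, 4}  B3 = {0, 2, 4, 5}  B4 = {0, 1, 2, 4}  B5 = {0, 2, 4, 7}
Tree: B1–B2, B2–B3, B3–B4, B4–B5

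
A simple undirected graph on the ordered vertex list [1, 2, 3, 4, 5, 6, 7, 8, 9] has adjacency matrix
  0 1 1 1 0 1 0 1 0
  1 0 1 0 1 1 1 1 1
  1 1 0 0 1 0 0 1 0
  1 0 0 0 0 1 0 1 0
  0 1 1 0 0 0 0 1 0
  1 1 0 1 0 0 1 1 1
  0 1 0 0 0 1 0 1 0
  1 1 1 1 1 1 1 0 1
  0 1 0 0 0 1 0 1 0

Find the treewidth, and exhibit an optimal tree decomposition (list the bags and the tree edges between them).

Every bag has size at most 4, so the width is 4 − 1 = 3 and tw(G) ≤ 3. For the lower bound, the 4 vertices {1, 2, 3, 8} are pairwise adjacent, and any tree decomposition puts a clique entirely inside one bag — forcing width ≥ 3. Combining the bounds, tw(G) = 3.

Treewidth 3.
Bags: B1 = {1, 2, 6, 8}  B2 = {1, 4, 6, 8}  B3 = {1, 2, 3, 8}  B4 = {2, 6, 7, 8}  B5 = {2, 6, 8, 9}  B6 = {2, 3, 5, 8}
Tree: B1–B2, B1–B3, B1–B4, B1–B5, B3–B6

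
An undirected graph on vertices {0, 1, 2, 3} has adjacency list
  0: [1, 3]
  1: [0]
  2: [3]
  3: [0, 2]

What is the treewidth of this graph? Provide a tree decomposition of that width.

Treewidth 1.
Bags: B1 = {2, 3}  B2 = {0, 3}  B3 = {0, 1}
Tree: B1–B2, B2–B3

The largest bag has 2 vertices, giving width 1; this decomposition certifies tw(G) ≤ 1. Since G has at least one edge (e.g. 2–3), it is not an edgeless graph, so tw(G) ≥ 1. Hence tw(G) = 1 exactly.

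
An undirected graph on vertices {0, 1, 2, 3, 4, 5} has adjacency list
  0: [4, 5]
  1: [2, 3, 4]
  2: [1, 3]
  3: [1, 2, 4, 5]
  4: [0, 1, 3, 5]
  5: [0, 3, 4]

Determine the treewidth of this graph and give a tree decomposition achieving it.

Treewidth 2.
One optimal decomposition is:
Bags: B1 = {1, 3, 4}  B2 = {1, 2, 3}  B3 = {3, 4, 5}  B4 = {0, 4, 5}
Tree: B1–B2, B1–B3, B3–B4

The largest bag has 3 vertices, giving width 2; this decomposition certifies tw(G) ≤ 2. On the other hand G contains the 3-clique {0, 4, 5}. A clique must lie in a single bag of any decomposition, so no decomposition can have width below 2. Therefore the treewidth is 2.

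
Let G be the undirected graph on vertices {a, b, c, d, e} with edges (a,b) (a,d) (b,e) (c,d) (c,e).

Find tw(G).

A width-2 tree decomposition is:
Bags: B1 = {a, b, e}  B2 = {a, d, e}  B3 = {c, d, e}
Tree: B1–B2, B2–B3
Every bag has size at most 3, so the width is 3 − 1 = 2 and tw(G) ≤ 2. The edges e–b–a–d–c–e form a cycle, so G is not a tree and its treewidth is at least 2. Combining the bounds, tw(G) = 2.

2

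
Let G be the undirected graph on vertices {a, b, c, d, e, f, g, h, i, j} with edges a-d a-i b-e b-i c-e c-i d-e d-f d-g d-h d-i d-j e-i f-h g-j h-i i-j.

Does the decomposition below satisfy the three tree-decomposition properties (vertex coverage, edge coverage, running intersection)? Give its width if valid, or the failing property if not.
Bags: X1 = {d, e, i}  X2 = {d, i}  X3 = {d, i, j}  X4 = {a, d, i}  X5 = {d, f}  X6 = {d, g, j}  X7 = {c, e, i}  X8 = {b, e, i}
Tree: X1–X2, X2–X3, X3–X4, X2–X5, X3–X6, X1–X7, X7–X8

No — vertex h appears in no bag.

A tree decomposition must satisfy three properties: every vertex lies in some bag; for every edge, both endpoints lie together in some bag; and for every vertex, the bags containing it form a connected subtree. Here vertex h appears in no bag, so the decomposition is invalid.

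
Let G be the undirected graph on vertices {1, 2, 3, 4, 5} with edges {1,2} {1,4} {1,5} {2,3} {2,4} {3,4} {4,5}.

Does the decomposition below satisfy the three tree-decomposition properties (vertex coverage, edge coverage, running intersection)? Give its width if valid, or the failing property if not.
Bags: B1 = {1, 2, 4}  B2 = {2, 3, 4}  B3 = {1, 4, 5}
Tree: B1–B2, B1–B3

Yes; width 2.

Every vertex of G appears in some bag (union = {1, 2, 3, 4, 5}); every edge is covered by a bag; and for each vertex v the set of bags containing v is connected in the bag tree. The decomposition is therefore valid. The largest bag has 3 vertices, so the width is 2.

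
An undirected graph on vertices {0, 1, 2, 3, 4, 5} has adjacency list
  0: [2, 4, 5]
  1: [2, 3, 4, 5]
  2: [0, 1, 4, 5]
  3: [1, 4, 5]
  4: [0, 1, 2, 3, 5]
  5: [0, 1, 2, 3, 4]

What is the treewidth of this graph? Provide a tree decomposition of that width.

Every bag has size at most 4, so the width is 4 − 1 = 3 and tw(G) ≤ 3. On the other hand G contains the 4-clique {0, 2, 4, 5}. A clique must lie in a single bag of any decomposition, so no decomposition can have width below 3. Hence tw(G) = 3 exactly.

Treewidth 3.
One optimal decomposition is:
Bags: B1 = {0, 2, 4, 5}  B2 = {1, 2, 4, 5}  B3 = {1, 3, 4, 5}
Tree: B1–B2, B2–B3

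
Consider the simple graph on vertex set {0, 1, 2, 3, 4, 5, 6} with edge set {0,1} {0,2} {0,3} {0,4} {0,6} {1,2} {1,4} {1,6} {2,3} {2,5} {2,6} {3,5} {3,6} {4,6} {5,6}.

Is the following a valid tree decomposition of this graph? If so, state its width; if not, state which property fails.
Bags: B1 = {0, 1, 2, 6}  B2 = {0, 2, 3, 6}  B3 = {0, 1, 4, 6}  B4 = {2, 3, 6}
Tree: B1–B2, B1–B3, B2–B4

A tree decomposition must satisfy three properties: every vertex lies in some bag; for every edge, both endpoints lie together in some bag; and for every vertex, the bags containing it form a connected subtree. Here vertex 5 appears in no bag, so the decomposition is invalid.

No — vertex 5 appears in no bag.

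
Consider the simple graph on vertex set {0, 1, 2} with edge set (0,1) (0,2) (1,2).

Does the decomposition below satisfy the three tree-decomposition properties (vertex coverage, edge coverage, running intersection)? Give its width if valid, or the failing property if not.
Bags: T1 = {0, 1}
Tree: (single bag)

No — vertex 2 appears in no bag.

A tree decomposition must satisfy three properties: every vertex lies in some bag; for every edge, both endpoints lie together in some bag; and for every vertex, the bags containing it form a connected subtree. Here vertex 2 appears in no bag, so the decomposition is invalid.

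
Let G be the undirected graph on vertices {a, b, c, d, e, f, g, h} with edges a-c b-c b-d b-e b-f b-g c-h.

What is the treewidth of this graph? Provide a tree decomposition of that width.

The largest bag has 2 vertices, giving width 1; this decomposition certifies tw(G) ≤ 1. Since G has at least one edge (e.g. b–g), it is not an edgeless graph, so tw(G) ≥ 1. The upper and lower bounds meet at 1, so that is the treewidth.

Treewidth 1.
One optimal decomposition is:
Bags: B1 = {b, g}  B2 = {b, e}  B3 = {b, c}  B4 = {b, d}  B5 = {c, h}  B6 = {b, f}  B7 = {a, c}
Tree: B1–B2, B2–B3, B3–B4, B3–B5, B1–B6, B3–B7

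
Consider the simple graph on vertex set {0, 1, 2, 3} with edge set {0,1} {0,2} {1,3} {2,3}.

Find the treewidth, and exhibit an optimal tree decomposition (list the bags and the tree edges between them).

Treewidth 2.
One optimal decomposition is:
Bags: B1 = {0, 2, 3}  B2 = {0, 1, 3}
Tree: B1–B2

Each bag holds 3 vertices, so the decomposition has width 2, which upper-bounds the treewidth. The edges 3–2–0–1–3 form a cycle, so G is not a tree and its treewidth is at least 2. Therefore the treewidth is 2.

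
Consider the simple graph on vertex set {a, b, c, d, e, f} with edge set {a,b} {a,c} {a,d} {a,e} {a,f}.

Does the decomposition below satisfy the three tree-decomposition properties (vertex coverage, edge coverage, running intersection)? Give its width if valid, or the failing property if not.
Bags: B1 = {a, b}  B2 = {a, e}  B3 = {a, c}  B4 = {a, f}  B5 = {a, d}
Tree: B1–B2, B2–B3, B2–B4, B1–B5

Every vertex of G appears in some bag (union = {a, b, c, d, e, f}); every edge is covered by a bag; and for each vertex v the set of bags containing v is connected in the bag tree. The decomposition is therefore valid. The largest bag has 2 vertices, so the width is 1.

Yes; width 1.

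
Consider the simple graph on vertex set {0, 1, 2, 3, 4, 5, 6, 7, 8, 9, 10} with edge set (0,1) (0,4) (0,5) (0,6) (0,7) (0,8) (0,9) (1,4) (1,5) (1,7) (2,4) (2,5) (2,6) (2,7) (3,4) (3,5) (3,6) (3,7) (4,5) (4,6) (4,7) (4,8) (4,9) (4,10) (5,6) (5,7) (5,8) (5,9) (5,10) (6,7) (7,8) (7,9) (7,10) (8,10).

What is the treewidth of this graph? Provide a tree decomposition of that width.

Treewidth 4.
Bags: B1 = {0, 4, 5, 6, 7}  B2 = {2, 4, 5, 6, 7}  B3 = {3, 4, 5, 6, 7}  B4 = {0, 1, 4, 5, 7}  B5 = {0, 4, 5, 7, 8}  B6 = {4, 5, 7, 8, 10}  B7 = {0, 4, 5, 7, 9}
Tree: B1–B2, B1–B3, B1–B4, B1–B5, B5–B6, B1–B7

Each bag holds 5 vertices, so the decomposition has width 4, which upper-bounds the treewidth. On the other hand G contains the 5-clique {0, 4, 5, 7, 8}. A clique must lie in a single bag of any decomposition, so no decomposition can have width below 4. The upper and lower bounds meet at 4, so that is the treewidth.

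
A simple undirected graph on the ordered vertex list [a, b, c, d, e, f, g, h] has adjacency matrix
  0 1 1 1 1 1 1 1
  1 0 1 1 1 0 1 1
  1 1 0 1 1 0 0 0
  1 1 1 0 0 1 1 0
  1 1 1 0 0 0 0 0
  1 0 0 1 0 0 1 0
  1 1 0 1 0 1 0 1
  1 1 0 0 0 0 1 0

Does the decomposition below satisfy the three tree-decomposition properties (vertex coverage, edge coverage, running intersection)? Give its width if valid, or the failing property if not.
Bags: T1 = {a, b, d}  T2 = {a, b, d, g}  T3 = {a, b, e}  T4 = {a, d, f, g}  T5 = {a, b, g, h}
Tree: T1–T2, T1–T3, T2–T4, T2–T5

A tree decomposition must satisfy three properties: every vertex lies in some bag; for every edge, both endpoints lie together in some bag; and for every vertex, the bags containing it form a connected subtree. Here vertex c appears in no bag, so the decomposition is invalid.

No — vertex c appears in no bag.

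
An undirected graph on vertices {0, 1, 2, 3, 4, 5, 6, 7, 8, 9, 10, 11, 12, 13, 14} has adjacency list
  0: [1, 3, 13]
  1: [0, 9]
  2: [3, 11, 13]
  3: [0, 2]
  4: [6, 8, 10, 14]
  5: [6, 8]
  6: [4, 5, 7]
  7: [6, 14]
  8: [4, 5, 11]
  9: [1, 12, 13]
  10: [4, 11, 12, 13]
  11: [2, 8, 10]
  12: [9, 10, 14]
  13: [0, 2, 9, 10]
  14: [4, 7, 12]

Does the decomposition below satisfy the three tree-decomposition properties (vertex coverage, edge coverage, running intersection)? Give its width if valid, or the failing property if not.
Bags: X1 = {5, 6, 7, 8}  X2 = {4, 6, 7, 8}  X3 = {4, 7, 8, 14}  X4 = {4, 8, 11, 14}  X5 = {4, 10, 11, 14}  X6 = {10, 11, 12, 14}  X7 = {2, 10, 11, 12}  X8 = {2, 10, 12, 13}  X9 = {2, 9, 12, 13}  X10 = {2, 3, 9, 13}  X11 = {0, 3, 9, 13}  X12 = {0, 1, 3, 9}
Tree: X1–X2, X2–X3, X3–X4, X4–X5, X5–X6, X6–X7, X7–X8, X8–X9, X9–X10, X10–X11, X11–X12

Yes; width 3.

Checking the three conditions: (i) the bags cover all of {0, 1, 2, 3, 4, 5, 6, 7, 8, 9, 10, 11, 12, 13, 14}; (ii) for each edge, some bag contains both endpoints; (iii) the bags containing any fixed vertex form a subtree. All hold, so the decomposition is valid with width 4 − 1 = 3.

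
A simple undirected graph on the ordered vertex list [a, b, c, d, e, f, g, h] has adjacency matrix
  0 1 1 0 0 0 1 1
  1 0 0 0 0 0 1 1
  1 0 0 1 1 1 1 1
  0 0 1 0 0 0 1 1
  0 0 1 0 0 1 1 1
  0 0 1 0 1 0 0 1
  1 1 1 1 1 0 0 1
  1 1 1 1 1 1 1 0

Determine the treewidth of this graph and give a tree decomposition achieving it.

Each bag holds 4 vertices, so the decomposition has width 3, which upper-bounds the treewidth. On the other hand G contains the 4-clique {c, d, g, h}. A clique must lie in a single bag of any decomposition, so no decomposition can have width below 3. The upper and lower bounds meet at 3, so that is the treewidth.

Treewidth 3.
Bags: B1 = {a, c, g, h}  B2 = {c, e, g, h}  B3 = {a, b, g, h}  B4 = {c, d, g, h}  B5 = {c, e, f, h}
Tree: B1–B2, B1–B3, B2–B4, B2–B5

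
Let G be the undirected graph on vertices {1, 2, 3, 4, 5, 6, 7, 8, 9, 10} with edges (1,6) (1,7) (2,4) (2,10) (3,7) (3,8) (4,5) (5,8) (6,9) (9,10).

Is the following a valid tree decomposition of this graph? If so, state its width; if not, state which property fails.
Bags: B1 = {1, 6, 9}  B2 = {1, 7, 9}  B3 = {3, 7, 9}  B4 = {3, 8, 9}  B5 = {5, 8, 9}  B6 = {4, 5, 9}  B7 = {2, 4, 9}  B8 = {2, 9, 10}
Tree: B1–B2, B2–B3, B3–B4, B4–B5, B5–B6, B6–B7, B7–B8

Yes; width 2.

Every vertex of G appears in some bag (union = {1, 2, 3, 4, 5, 6, 7, 8, 9, 10}); every edge is covered by a bag; and for each vertex v the set of bags containing v is connected in the bag tree. The decomposition is therefore valid. The largest bag has 3 vertices, so the width is 2.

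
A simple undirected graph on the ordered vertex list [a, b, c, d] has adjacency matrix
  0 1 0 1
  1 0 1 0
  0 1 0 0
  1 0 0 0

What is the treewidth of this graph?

1

A width-1 tree decomposition is:
Bags: B1 = {b, c}  B2 = {a, b}  B3 = {a, d}
Tree: B1–B2, B2–B3
Every bag has size at most 2, so the width is 2 − 1 = 1 and tw(G) ≤ 1. G has an edge, so its treewidth is at least 1. Combining the bounds, tw(G) = 1.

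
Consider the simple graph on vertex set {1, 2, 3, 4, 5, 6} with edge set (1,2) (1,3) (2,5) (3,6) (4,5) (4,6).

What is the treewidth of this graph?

2

A width-2 tree decomposition is:
Bags: B1 = {1, 2, 5}  B2 = {1, 4, 5}  B3 = {1, 4, 6}  B4 = {1, 3, 6}
Tree: B1–B2, B2–B3, B3–B4
Each bag holds 3 vertices, so the decomposition has width 2, which upper-bounds the treewidth. For the lower bound, G contains the cycle 1–2–5–4–6–3–1, so G is not a forest; only forests have treewidth ≤ 1, hence tw(G) ≥ 2. Hence tw(G) = 2 exactly.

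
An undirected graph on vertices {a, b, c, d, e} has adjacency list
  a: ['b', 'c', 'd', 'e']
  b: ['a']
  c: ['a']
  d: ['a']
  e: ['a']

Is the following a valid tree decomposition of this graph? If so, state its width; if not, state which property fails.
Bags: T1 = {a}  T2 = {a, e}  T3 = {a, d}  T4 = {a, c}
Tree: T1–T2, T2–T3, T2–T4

A tree decomposition must satisfy three properties: every vertex lies in some bag; for every edge, both endpoints lie together in some bag; and for every vertex, the bags containing it form a connected subtree. Here vertex b appears in no bag, so the decomposition is invalid.

No — vertex b appears in no bag.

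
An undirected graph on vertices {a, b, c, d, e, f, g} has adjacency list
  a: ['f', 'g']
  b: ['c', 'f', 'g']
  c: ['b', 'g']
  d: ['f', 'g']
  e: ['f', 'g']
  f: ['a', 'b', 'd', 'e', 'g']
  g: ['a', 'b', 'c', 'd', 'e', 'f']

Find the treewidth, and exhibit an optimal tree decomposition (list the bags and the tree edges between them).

Treewidth 2.
One such decomposition:
Bags: B1 = {e, f, g}  B2 = {a, f, g}  B3 = {b, f, g}  B4 = {d, f, g}  B5 = {b, c, g}
Tree: B1–B2, B1–B3, B3–B4, B3–B5

Every bag has size at most 3, so the width is 3 − 1 = 2 and tw(G) ≤ 2. Conversely, {b, c, g} is a clique of size 3, and the vertices of any clique must share a bag in every tree decomposition; so some bag has ≥ 3 vertices and tw(G) ≥ 2. Therefore the treewidth is 2.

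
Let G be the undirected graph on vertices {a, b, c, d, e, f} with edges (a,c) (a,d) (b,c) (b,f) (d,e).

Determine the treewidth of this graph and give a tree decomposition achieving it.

Treewidth 1.
One optimal decomposition is:
Bags: B1 = {d, e}  B2 = {a, d}  B3 = {a, c}  B4 = {b, c}  B5 = {b, f}
Tree: B1–B2, B2–B3, B3–B4, B4–B5

Every bag has size at most 2, so the width is 2 − 1 = 1 and tw(G) ≤ 1. Since G has at least one edge (e.g. e–d), it is not an edgeless graph, so tw(G) ≥ 1. The upper and lower bounds meet at 1, so that is the treewidth.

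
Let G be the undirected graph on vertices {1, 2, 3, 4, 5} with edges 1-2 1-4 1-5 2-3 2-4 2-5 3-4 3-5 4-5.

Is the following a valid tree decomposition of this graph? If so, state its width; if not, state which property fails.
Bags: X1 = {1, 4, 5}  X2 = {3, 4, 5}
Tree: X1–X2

A tree decomposition must satisfy three properties: every vertex lies in some bag; for every edge, both endpoints lie together in some bag; and for every vertex, the bags containing it form a connected subtree. Here vertex 2 appears in no bag, so the decomposition is invalid.

No — vertex 2 appears in no bag.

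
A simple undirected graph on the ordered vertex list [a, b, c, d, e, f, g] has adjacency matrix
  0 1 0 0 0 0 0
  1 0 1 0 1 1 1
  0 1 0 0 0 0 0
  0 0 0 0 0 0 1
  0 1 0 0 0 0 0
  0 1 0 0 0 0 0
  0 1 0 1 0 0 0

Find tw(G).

1

A width-1 tree decomposition is:
Bags: B1 = {b, e}  B2 = {a, b}  B3 = {b, c}  B4 = {b, g}  B5 = {d, g}  B6 = {b, f}
Tree: B1–B2, B2–B3, B2–B4, B4–B5, B2–B6
Each bag holds 2 vertices, so the decomposition has width 1, which upper-bounds the treewidth. Since G has at least one edge (e.g. b–e), it is not an edgeless graph, so tw(G) ≥ 1. Combining the bounds, tw(G) = 1.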